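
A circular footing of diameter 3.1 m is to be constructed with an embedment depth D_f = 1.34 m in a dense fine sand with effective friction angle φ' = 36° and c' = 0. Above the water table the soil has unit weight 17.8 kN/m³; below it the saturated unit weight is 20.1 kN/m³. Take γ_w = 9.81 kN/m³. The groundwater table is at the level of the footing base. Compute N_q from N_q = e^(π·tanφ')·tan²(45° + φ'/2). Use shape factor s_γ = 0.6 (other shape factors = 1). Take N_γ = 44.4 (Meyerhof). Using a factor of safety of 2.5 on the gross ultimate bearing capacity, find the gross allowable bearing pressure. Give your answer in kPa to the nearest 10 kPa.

N_q = e^(π·tan36°)·tan²(63°) = 37.75.
q = γ·D_f = 17.8 × 1.34 = 23.852 kPa.
For the ½γBN_γ term take γ' = 20.1 − 9.81 = 10.29 kN/m³ (soil below base is submerged).
q·N_q = 23.852 × 37.752 = 900.47 kPa
0.5·γ·B·N_γ·s_γ = 0.5 × 10.29 × 3.1 × 44.4 × 0.6 = 424.89 kPa
q_ult = 900.47 + 424.89 = 1325.4 kPa.
q_all = 1325.4 / 2.5 = 530.15 kPa.

q_all ≈ 530 kPa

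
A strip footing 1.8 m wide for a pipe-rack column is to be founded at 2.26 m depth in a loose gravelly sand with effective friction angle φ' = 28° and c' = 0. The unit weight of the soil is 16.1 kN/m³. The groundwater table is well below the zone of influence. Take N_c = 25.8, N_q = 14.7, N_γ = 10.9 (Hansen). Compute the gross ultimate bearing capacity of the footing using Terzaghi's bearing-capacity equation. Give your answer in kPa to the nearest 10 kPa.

q_ult ≈ 690 kPa

q = γ·D_f = 16.1 × 2.26 = 36.386 kPa.
q·N_q = 36.386 × 14.7 = 534.87 kPa
0.5·γ·B·N_γ = 0.5 × 16.1 × 1.8 × 10.9 = 157.94 kPa
q_ult = 534.87 + 157.94 = 692.82 kPa.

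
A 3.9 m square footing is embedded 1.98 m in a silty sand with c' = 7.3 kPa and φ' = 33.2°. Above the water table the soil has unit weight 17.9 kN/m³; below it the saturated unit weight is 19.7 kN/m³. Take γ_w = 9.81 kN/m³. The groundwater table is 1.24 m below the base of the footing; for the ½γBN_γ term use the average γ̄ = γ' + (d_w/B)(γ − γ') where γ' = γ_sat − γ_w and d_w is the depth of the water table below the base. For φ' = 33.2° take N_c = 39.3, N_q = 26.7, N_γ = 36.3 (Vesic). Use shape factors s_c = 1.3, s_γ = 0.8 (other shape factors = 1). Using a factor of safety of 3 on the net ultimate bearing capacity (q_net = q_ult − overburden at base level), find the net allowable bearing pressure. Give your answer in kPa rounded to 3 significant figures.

Overburden at base level: q = 17.9 × 1.98 = 35.442 kPa.
The water table is 1.24 m below the base (< B = 3.9 m), so the ½γBN_γ term uses γ̄ = γ' + (d_w/B)(γ − γ') = 9.89 + (1.24/3.9)(17.9 − 9.89) = 12.437 kN/m³.
Cohesion term c·N_c·s_c = 7.3 × 39.3 × 1.3 = 372.96 kPa; surcharge term q·N_q = 35.442 × 26.7 = 946.3 kPa; self-weight term 0.5·γ·B·N_γ·s_γ = 0.5 × 12.437 × 3.9 × 36.3 × 0.8 = 704.27 kPa.
q_ult = 372.96 + 946.3 + 704.27 = 2023.5 kPa.
q_net = 2023.5 − 35.442 = 1988.1 kPa.
q_all(net) = 1988.1 / 3 = 662.7 kPa.

q_all(net) ≈ 663 kPa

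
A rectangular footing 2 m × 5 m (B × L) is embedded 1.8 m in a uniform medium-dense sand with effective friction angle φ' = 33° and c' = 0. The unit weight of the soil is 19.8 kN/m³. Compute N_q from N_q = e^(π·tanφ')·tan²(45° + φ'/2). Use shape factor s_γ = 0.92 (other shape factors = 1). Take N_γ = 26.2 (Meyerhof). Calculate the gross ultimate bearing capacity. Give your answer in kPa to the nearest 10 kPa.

q_ult ≈ 1410 kPa

tan33° = 0.6494, so N_q = e^(π×0.6494)·tan²(61.5°) = 7.692 × 3.392 = 26.09.
Effective surcharge at the founding depth q = γ·D_f = 19.8 × 1.8 = 35.64 kPa.
q_ult = q·N_q + 0.5·γ·B·N_γ·s_γ
     = 35.64 × 26.092 + 0.5 × 19.8 × 2 × 26.2 × 0.92
     = 929.92 + 477.26 = 1407.2 kPa.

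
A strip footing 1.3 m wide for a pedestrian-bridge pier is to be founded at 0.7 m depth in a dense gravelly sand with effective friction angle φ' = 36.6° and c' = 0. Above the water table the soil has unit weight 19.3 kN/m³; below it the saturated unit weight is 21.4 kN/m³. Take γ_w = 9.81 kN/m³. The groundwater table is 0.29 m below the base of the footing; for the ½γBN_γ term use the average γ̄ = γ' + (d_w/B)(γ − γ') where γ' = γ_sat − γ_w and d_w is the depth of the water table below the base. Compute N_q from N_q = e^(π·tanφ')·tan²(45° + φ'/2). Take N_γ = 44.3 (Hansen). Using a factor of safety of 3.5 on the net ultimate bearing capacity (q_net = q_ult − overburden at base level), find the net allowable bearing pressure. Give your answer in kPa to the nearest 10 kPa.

N_q = e^(π·tan36.6°)·tan²(63.3°) = 40.76.
q = γ·D_f = 19.3 × 0.7 = 13.51 kPa.
γ' = 11.59 kN/m³; averaging over the depth B below the base, γ̄ = γ' + (d_w/B)(γ − γ') = 13.31 kN/m³.
q·N_q = 13.51 × 40.76 = 550.66 kPa
0.5·γ·B·N_γ = 0.5 × 13.31 × 1.3 × 44.3 = 383.26 kPa
q_ult = 550.66 + 383.26 = 933.92 kPa.
q_net = 933.92 − 13.51 = 920.41 kPa.
q_all(net) = 920.41 / 3.5 = 262.97 kPa.

q_all(net) ≈ 260 kPa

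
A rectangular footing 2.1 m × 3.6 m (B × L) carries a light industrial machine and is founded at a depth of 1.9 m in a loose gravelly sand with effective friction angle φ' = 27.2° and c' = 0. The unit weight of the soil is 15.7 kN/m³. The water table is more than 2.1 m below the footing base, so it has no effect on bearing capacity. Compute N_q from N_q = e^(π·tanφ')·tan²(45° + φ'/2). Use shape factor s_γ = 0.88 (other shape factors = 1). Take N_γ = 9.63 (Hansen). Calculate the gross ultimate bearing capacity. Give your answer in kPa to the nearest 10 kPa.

q_ult ≈ 540 kPa

tan27.2° = 0.5139, so N_q = e^(π×0.5139)·tan²(58.6°) = 5.026 × 2.684 = 13.49.
Effective surcharge at the founding depth q = γ·D_f = 15.7 × 1.9 = 29.83 kPa.
q_ult = q·N_q + 0.5·γ·B·N_γ·s_γ
     = 29.83 × 13.488 + 0.5 × 15.7 × 2.1 × 9.63 × 0.88
     = 402.36 + 139.7 = 542.06 kPa.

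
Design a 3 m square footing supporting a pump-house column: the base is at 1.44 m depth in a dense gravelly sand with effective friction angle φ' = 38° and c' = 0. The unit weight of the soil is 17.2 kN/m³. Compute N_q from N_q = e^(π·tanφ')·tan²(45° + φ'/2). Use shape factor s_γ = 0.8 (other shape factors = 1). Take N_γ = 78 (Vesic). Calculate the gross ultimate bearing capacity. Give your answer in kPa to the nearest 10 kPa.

q_ult ≈ 2820 kPa

tan38° = 0.7813, so N_q = e^(π×0.7813)·tan²(64°) = 11.64 × 4.204 = 48.93.
Overburden at base level: q = 17.2 × 1.44 = 24.768 kPa.
Surcharge term q·N_q = 24.768 × 48.933 = 1212 kPa; self-weight term 0.5·γ·B·N_γ·s_γ = 0.5 × 17.2 × 3 × 78 × 0.8 = 1609.9 kPa.
q_ult = 1212 + 1609.9 = 2821.9 kPa.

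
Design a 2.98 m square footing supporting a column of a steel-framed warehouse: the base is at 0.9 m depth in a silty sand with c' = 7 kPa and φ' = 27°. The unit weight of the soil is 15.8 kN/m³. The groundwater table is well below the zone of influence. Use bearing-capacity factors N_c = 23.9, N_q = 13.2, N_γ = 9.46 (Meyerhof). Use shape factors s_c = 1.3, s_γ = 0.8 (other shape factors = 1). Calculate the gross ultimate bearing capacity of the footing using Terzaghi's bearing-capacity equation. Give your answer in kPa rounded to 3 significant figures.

Effective surcharge at the founding depth q = γ·D_f = 15.8 × 0.9 = 14.22 kPa.
q_ult = c·N_c·s_c + q·N_q + 0.5·γ·B·N_γ·s_γ
     = 7 × 23.9 × 1.3 + 14.22 × 13.2 + 0.5 × 15.8 × 2.98 × 9.46 × 0.8
     = 217.49 + 187.7 + 178.17 = 583.36 kPa.

q_ult ≈ 583 kPa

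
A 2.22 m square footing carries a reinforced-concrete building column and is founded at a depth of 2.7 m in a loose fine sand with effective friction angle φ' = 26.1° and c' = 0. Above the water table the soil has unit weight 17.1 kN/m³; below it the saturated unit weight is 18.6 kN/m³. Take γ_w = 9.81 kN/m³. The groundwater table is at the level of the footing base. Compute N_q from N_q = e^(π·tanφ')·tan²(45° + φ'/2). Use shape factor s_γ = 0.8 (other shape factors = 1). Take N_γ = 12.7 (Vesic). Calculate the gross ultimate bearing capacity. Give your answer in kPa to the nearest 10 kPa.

q_ult ≈ 650 kPa

tan26.1° = 0.4899, so N_q = e^(π×0.4899)·tan²(58.05°) = 4.66 × 2.571 = 11.98.
Effective surcharge at the founding depth q = γ·D_f = 17.1 × 2.7 = 46.17 kPa.
The water table coincides with the base, so in the self-weight term γ → γ' = 8.79 kN/m³.
q_ult = q·N_q + 0.5·γ·B·N_γ·s_γ
     = 46.17 × 11.981 + 0.5 × 8.79 × 2.22 × 12.7 × 0.8
     = 553.18 + 99.13 = 652.31 kPa.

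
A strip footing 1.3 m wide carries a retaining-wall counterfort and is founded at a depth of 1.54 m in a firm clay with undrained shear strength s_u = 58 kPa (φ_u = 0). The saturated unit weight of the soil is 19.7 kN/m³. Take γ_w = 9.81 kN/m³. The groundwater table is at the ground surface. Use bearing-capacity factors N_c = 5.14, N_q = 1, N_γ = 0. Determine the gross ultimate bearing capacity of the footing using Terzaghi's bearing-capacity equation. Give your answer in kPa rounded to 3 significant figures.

Water table at ground surface, so effective unit weight γ' = 19.7 − 9.81 = 9.89 kN/m³ is used throughout; overburden q = 9.89 × 1.54 = 15.231 kPa.
Cohesion term c·N_c = 58 × 5.14 = 298.12 kPa; surcharge term q·N_q = 15.231 × 1 = 15.231 kPa.
q_ult = 298.12 + 15.231 = 313.35 kPa.

q_ult ≈ 313 kPa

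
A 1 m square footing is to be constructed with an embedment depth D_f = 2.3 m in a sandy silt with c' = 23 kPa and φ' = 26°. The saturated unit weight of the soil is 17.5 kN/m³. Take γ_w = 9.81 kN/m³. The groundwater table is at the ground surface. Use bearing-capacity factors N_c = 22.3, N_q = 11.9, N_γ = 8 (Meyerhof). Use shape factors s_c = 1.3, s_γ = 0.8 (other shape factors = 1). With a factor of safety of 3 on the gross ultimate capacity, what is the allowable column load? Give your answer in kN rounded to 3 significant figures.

P_all ≈ 301 kN

With the water table at the surface the whole profile is submerged: γ' = 17.5 − 9.81 = 7.69 kN/m³, so q = γ'·D_f = 17.687 kPa; the same γ' applies in the ½γBN_γ term.
q_ult = c·N_c·s_c + q·N_q + 0.5·γ·B·N_γ·s_γ
     = 23 × 22.3 × 1.3 + 17.687 × 11.9 + 0.5 × 7.69 × 1 × 8 × 0.8
     = 666.77 + 210.48 + 24.608 = 901.85 kPa.
Gross allowable pressure q_all = 901.85 / 3 = 300.62 kPa.
Footing area = 1 m², so allowable column load = 300.62 × 1 = 300.62 kN.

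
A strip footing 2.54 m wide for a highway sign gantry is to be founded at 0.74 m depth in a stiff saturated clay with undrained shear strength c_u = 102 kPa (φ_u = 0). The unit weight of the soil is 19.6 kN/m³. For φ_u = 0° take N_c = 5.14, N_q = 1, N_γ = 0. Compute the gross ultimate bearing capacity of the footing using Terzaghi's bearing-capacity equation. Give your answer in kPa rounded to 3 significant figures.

q_ult ≈ 539 kPa

q = γ·D_f = 19.6 × 0.74 = 14.504 kPa.
c·N_c = 102 × 5.14 = 524.28 kPa
q·N_q = 14.504 × 1 = 14.504 kPa
q_ult = 524.28 + 14.504 = 538.78 kPa.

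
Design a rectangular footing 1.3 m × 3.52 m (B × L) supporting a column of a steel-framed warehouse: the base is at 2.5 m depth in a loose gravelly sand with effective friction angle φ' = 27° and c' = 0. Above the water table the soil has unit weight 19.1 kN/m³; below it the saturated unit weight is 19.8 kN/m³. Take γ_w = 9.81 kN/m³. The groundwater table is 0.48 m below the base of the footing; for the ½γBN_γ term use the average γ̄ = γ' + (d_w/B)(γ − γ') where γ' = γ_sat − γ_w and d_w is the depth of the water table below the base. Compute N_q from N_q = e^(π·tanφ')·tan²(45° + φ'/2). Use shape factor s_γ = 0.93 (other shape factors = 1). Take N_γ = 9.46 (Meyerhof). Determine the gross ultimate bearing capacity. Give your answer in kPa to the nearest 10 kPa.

tan27° = 0.5095, so N_q = e^(π×0.5095)·tan²(58.5°) = 4.957 × 2.663 = 13.2.
Effective surcharge at the founding depth q = γ·D_f = 19.1 × 2.5 = 47.75 kPa.
With d_w = 0.48 m < B, γ̄ = 9.99 + (0.48/1.3) × (19.1 − 9.99) = 13.354 kN/m³.
q_ult = q·N_q + 0.5·γ·B·N_γ·s_γ
     = 47.75 × 13.199 + 0.5 × 13.354 × 1.3 × 9.46 × 0.93
     = 630.26 + 76.364 = 706.62 kPa.

q_ult ≈ 710 kPa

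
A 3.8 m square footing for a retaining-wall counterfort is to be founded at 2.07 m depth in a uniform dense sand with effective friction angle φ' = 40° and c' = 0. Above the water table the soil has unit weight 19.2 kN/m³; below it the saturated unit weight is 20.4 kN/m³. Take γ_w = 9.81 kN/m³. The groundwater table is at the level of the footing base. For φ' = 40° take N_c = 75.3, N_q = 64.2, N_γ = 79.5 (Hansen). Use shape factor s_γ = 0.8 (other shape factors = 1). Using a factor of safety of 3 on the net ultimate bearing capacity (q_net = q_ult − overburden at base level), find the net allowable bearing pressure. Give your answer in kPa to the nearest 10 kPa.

q = γ·D_f = 19.2 × 2.07 = 39.744 kPa.
For the ½γBN_γ term take γ' = 20.4 − 9.81 = 10.59 kN/m³ (soil below base is submerged).
q·N_q = 39.744 × 64.2 = 2551.6 kPa
0.5·γ·B·N_γ·s_γ = 0.5 × 10.59 × 3.8 × 79.5 × 0.8 = 1279.7 kPa
q_ult = 2551.6 + 1279.7 = 3831.3 kPa.
q_net = 3831.3 − 39.744 = 3791.5 kPa.
q_all(net) = 3791.5 / 3 = 1263.8 kPa.

q_all(net) ≈ 1260 kPa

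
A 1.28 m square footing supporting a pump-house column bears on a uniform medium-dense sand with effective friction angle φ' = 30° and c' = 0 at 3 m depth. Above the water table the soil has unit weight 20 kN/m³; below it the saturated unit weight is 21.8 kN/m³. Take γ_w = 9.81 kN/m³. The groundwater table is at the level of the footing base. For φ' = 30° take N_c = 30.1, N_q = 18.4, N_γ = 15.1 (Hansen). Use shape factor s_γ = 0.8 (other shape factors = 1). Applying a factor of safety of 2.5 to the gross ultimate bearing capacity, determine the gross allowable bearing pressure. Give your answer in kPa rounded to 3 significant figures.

q = γ·D_f = 20 × 3 = 60 kPa.
For the ½γBN_γ term take γ' = 21.8 − 9.81 = 11.99 kN/m³ (soil below base is submerged).
q·N_q = 60 × 18.4 = 1104 kPa
0.5·γ·B·N_γ·s_γ = 0.5 × 11.99 × 1.28 × 15.1 × 0.8 = 92.697 kPa
q_ult = 1104 + 92.697 = 1196.7 kPa.
q_all = q_ult / FS = 1196.7 / 2.5 = 478.68 kPa.

q_all ≈ 479 kPa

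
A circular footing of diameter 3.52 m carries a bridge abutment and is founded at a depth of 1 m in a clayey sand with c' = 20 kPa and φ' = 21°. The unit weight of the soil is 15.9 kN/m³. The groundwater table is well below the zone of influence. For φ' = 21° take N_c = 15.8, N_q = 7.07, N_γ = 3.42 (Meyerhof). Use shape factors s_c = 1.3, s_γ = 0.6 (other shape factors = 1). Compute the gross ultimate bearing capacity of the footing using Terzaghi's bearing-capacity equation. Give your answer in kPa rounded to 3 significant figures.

Effective surcharge at the founding depth q = γ·D_f = 15.9 × 1 = 15.9 kPa.
q_ult = c·N_c·s_c + q·N_q + 0.5·γ·B·N_γ·s_γ
     = 20 × 15.8 × 1.3 + 15.9 × 7.07 + 0.5 × 15.9 × 3.52 × 3.42 × 0.6
     = 410.8 + 112.41 + 57.423 = 580.64 kPa.

q_ult ≈ 581 kPa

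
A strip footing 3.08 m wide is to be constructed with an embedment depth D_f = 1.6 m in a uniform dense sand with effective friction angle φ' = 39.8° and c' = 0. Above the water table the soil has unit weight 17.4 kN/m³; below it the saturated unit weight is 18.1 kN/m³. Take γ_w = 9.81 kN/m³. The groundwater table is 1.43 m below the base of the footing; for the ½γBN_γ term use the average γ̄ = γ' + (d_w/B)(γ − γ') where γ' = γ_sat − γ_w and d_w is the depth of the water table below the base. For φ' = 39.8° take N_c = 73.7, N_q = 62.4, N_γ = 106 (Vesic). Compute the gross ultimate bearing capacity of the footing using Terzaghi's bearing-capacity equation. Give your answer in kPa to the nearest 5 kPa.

q_ult ≈ 3780 kPa

Effective surcharge at the founding depth q = γ·D_f = 17.4 × 1.6 = 27.84 kPa.
With d_w = 1.43 m < B, γ̄ = 8.29 + (1.43/3.08) × (17.4 − 8.29) = 12.52 kN/m³.
q_ult = q·N_q + 0.5·γ·B·N_γ
     = 27.84 × 62.4 + 0.5 × 12.52 × 3.08 × 106
     = 1737.2 + 2043.7 = 3780.9 kPa.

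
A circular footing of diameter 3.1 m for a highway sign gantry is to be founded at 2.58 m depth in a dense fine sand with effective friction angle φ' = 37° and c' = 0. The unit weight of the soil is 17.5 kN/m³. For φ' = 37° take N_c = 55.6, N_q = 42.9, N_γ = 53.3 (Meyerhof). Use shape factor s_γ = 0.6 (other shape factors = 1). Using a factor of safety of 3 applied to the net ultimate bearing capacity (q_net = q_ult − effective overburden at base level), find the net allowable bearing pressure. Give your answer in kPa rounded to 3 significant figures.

q_all(net) ≈ 920 kPa

Effective surcharge at the founding depth q = γ·D_f = 17.5 × 2.58 = 45.15 kPa.
q_ult = q·N_q + 0.5·γ·B·N_γ·s_γ
     = 45.15 × 42.9 + 0.5 × 17.5 × 3.1 × 53.3 × 0.6
     = 1936.9 + 867.46 = 2804.4 kPa.
Net ultimate: q_net = 2804.4 − 45.15 = 2759.2 kPa.
q_all(net) = 2759.2 / 3 = 919.75 kPa.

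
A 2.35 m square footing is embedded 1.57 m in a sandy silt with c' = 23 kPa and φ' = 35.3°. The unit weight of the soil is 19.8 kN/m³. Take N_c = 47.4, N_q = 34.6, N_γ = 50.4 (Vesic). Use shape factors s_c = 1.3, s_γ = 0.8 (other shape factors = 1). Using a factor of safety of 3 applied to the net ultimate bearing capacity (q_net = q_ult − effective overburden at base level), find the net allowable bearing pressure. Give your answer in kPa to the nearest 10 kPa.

Effective surcharge at the founding depth q = γ·D_f = 19.8 × 1.57 = 31.086 kPa.
q_ult = c·N_c·s_c + q·N_q + 0.5·γ·B·N_γ·s_γ
     = 23 × 47.4 × 1.3 + 31.086 × 34.6 + 0.5 × 19.8 × 2.35 × 50.4 × 0.8
     = 1417.3 + 1075.6 + 938.04 = 3430.9 kPa.
Net ultimate: q_net = 3430.9 − 31.086 = 3399.8 kPa.
q_all(net) = 3399.8 / 3 = 1133.3 kPa.

q_all(net) ≈ 1130 kPa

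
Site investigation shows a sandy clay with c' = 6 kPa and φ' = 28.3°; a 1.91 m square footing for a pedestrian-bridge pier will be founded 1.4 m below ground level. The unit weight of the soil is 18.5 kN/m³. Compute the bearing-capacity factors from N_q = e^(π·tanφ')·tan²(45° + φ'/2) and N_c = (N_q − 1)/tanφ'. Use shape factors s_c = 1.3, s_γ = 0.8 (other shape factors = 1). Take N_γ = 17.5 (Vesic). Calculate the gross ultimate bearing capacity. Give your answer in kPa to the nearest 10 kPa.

tan28.3° = 0.5384, so N_q = e^(π×0.5384)·tan²(59.15°) = 5.428 × 2.803 = 15.21.
N_c = (15.21 − 1)/tan28.3° = 26.4.
Overburden at base level: q = 18.5 × 1.4 = 25.9 kPa.
Cohesion term c·N_c·s_c = 6 × 26.399 × 1.3 = 205.91 kPa; surcharge term q·N_q = 25.9 × 15.214 = 394.05 kPa; self-weight term 0.5·γ·B·N_γ·s_γ = 0.5 × 18.5 × 1.91 × 17.5 × 0.8 = 247.35 kPa.
q_ult = 205.91 + 394.05 + 247.35 = 847.31 kPa.

q_ult ≈ 850 kPa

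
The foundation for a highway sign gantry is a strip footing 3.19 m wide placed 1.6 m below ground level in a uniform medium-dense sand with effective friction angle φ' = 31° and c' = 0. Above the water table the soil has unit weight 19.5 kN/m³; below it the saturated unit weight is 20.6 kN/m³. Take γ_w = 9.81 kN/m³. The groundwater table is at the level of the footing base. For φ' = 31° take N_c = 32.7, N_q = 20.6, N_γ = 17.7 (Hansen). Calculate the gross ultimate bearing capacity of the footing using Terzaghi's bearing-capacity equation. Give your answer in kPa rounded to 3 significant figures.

Effective surcharge at the founding depth q = γ·D_f = 19.5 × 1.6 = 31.2 kPa.
The water table coincides with the base, so in the self-weight term γ → γ' = 10.79 kN/m³.
q_ult = q·N_q + 0.5·γ·B·N_γ
     = 31.2 × 20.6 + 0.5 × 10.79 × 3.19 × 17.7
     = 642.72 + 304.62 = 947.34 kPa.

q_ult ≈ 947 kPa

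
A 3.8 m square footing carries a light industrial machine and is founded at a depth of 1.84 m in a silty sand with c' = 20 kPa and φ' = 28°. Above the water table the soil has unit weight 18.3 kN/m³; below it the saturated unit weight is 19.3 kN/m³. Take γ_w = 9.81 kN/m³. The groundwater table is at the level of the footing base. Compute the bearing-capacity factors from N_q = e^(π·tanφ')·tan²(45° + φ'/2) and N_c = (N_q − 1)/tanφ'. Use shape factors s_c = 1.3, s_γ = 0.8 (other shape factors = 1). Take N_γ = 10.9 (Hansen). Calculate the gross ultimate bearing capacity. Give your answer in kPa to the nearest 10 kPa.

q_ult ≈ 1320 kPa

tan28° = 0.5317, so N_q = e^(π×0.5317)·tan²(59°) = 5.314 × 2.77 = 14.72.
N_c = (14.72 − 1)/tan28° = 25.8.
Overburden at base level: q = 18.3 × 1.84 = 33.672 kPa.
Below the base the soil is submerged, so the ½γBN_γ term uses γ' = 19.3 − 9.81 = 9.49 kN/m³.
Cohesion term c·N_c·s_c = 20 × 25.803 × 1.3 = 670.89 kPa; surcharge term q·N_q = 33.672 × 14.72 = 495.65 kPa; self-weight term 0.5·γ·B·N_γ·s_γ = 0.5 × 9.49 × 3.8 × 10.9 × 0.8 = 157.23 kPa.
q_ult = 670.89 + 495.65 + 157.23 = 1323.8 kPa.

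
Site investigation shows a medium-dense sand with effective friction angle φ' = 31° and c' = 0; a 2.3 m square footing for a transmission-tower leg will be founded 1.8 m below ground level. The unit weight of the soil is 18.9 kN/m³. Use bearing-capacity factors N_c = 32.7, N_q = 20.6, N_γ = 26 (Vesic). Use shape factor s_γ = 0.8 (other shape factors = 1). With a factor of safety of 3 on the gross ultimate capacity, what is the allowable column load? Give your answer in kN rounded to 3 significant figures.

P_all ≈ 2030 kN

q = γ·D_f = 18.9 × 1.8 = 34.02 kPa.
q·N_q = 34.02 × 20.6 = 700.81 kPa
0.5·γ·B·N_γ·s_γ = 0.5 × 18.9 × 2.3 × 26 × 0.8 = 452.09 kPa
q_ult = 700.81 + 452.09 = 1152.9 kPa.
Gross allowable pressure q_all = 1152.9 / 3 = 384.3 kPa.
Footing area = 5.29 m², so allowable column load = 384.3 × 5.29 = 2032.9 kN.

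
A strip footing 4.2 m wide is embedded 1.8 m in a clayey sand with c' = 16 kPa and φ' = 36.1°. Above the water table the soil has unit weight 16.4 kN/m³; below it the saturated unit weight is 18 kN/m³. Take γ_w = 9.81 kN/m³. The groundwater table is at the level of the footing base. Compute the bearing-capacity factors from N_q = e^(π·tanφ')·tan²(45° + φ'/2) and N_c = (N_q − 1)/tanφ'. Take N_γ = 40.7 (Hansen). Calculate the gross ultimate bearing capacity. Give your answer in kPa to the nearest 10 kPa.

q_ult ≈ 2650 kPa

tan36.1° = 0.7292, so N_q = e^(π×0.7292)·tan²(63.05°) = 9.884 × 3.869 = 38.24.
N_c = (38.24 − 1)/tan36.1° = 51.06.
Effective surcharge at the founding depth q = γ·D_f = 16.4 × 1.8 = 29.52 kPa.
The water table coincides with the base, so in the self-weight term γ → γ' = 8.19 kN/m³.
q_ult = c·N_c + q·N_q + 0.5·γ·B·N_γ
     = 16 × 51.062 + 29.52 × 38.235 + 0.5 × 8.19 × 4.2 × 40.7
     = 817 + 1128.7 + 700 = 2645.7 kPa.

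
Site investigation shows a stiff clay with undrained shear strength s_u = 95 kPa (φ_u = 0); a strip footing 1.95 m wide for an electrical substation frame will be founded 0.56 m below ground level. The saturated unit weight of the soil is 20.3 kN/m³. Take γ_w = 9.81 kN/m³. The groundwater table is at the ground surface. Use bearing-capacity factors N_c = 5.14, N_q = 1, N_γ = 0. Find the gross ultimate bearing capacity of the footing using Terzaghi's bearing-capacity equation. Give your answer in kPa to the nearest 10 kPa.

q_ult ≈ 490 kPa

γ' = 20.3 − 9.81 = 10.49 kN/m³ (submerged throughout). q = 10.49 × 0.56 = 5.8744 kPa.
c·N_c = 95 × 5.14 = 488.3 kPa
q·N_q = 5.8744 × 1 = 5.8744 kPa
q_ult = 488.3 + 5.8744 = 494.17 kPa.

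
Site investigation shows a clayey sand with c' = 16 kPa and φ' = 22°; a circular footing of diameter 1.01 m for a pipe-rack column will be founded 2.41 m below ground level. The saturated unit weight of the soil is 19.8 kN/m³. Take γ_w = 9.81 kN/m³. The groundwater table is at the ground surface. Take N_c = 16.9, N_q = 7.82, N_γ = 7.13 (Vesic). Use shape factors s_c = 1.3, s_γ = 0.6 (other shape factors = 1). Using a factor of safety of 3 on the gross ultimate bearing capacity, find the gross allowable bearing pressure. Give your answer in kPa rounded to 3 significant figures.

q_all ≈ 187 kPa

Water table at ground surface, so effective unit weight γ' = 19.8 − 9.81 = 9.99 kN/m³ is used throughout; overburden q = 9.99 × 2.41 = 24.076 kPa; the same γ' applies in the ½γBN_γ term.
Cohesion term c·N_c·s_c = 16 × 16.9 × 1.3 = 351.52 kPa; surcharge term q·N_q = 24.076 × 7.82 = 188.27 kPa; self-weight term 0.5·γ·B·N_γ·s_γ = 0.5 × 9.99 × 1.01 × 7.13 × 0.6 = 21.582 kPa.
q_ult = 351.52 + 188.27 + 21.582 = 561.38 kPa.
q_all = 561.38 / 3 = 187.13 kPa.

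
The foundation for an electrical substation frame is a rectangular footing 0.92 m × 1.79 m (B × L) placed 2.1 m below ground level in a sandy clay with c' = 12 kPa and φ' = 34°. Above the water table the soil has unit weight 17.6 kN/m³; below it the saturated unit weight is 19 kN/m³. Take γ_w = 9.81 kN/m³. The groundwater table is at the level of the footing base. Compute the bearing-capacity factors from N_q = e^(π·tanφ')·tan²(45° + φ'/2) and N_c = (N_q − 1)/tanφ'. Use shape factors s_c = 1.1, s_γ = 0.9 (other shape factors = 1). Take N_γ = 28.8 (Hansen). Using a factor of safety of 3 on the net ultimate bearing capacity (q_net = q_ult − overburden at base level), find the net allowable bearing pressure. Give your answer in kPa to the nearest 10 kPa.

N_q = e^(π·tan34°)·tan²(62°) = 29.44; N_c = (N_q − 1)/tanφ' = 42.16.
q = γ·D_f = 17.6 × 2.1 = 36.96 kPa.
For the ½γBN_γ term take γ' = 19 − 9.81 = 9.19 kN/m³ (soil below base is submerged).
c·N_c·s_c = 12 × 42.164 × 1.1 = 556.56 kPa
q·N_q = 36.96 × 29.44 = 1088.1 kPa
0.5·γ·B·N_γ·s_γ = 0.5 × 9.19 × 0.92 × 28.8 × 0.9 = 109.57 kPa
q_ult = 556.56 + 1088.1 + 109.57 = 1754.2 kPa.
q_net = 1754.2 − 36.96 = 1717.3 kPa.
q_all(net) = 1717.3 / 3 = 572.42 kPa.

q_all(net) ≈ 570 kPa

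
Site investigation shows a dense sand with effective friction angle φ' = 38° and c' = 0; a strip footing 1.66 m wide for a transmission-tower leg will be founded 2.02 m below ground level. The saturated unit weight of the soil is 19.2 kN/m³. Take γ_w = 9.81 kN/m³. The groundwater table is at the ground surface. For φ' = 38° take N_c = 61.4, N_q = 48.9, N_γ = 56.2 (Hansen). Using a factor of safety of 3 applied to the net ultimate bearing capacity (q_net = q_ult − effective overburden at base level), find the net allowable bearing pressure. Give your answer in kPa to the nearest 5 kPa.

q_all(net) ≈ 450 kPa

With the water table at the surface the whole profile is submerged: γ' = 19.2 − 9.81 = 9.39 kN/m³, so q = γ'·D_f = 18.968 kPa; the same γ' applies in the ½γBN_γ term.
q_ult = q·N_q + 0.5·γ·B·N_γ
     = 18.968 × 48.9 + 0.5 × 9.39 × 1.66 × 56.2
     = 927.53 + 438.01 = 1365.5 kPa.
Net ultimate: q_net = 1365.5 − 18.968 = 1346.6 kPa.
q_all(net) = 1346.6 / 3 = 448.85 kPa.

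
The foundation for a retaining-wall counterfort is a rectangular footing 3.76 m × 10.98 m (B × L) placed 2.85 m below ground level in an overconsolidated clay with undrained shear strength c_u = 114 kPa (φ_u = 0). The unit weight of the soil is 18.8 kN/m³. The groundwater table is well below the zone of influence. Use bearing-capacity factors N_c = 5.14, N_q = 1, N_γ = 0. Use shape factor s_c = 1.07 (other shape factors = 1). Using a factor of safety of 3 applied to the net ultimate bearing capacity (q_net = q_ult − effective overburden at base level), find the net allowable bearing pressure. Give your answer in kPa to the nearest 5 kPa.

Effective surcharge at the founding depth q = γ·D_f = 18.8 × 2.85 = 53.58 kPa.
q_ult = c·N_c·s_c + q·N_q
     = 114 × 5.14 × 1.07 + 53.58 × 1
     = 626.98 + 53.58 = 680.56 kPa.
Net ultimate: q_net = 680.56 − 53.58 = 626.98 kPa.
q_all(net) = 626.98 / 3 = 208.99 kPa.

q_all(net) ≈ 210 kPa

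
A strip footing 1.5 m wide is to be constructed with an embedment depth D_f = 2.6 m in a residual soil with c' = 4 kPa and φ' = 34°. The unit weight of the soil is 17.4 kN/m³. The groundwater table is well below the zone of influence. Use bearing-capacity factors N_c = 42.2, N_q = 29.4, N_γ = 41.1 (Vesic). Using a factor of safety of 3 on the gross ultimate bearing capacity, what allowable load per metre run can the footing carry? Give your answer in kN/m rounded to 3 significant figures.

≈ 1020 kN/m

Effective surcharge at the founding depth q = γ·D_f = 17.4 × 2.6 = 45.24 kPa.
q_ult = c·N_c + q·N_q + 0.5·γ·B·N_γ
     = 4 × 42.2 + 45.24 × 29.4 + 0.5 × 17.4 × 1.5 × 41.1
     = 168.8 + 1330.1 + 536.36 = 2035.2 kPa.
Gross allowable pressure q_all = 2035.2 / 3 = 678.4 kPa.
Allowable wall load = q_all × B = 678.4 × 1.5 = 1017.6 kN per metre run.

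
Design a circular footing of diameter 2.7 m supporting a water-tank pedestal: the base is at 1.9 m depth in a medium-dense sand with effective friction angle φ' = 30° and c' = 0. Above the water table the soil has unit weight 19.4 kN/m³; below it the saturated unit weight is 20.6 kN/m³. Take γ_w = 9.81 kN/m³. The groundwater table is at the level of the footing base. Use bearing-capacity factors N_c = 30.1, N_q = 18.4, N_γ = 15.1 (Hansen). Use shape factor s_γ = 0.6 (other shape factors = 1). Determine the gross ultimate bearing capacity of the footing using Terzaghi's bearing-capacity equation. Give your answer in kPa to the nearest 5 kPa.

Overburden at base level: q = 19.4 × 1.9 = 36.86 kPa.
Below the base the soil is submerged, so the ½γBN_γ term uses γ' = 20.6 − 9.81 = 10.79 kN/m³.
Surcharge term q·N_q = 36.86 × 18.4 = 678.22 kPa; self-weight term 0.5·γ·B·N_γ·s_γ = 0.5 × 10.79 × 2.7 × 15.1 × 0.6 = 131.97 kPa.
q_ult = 678.22 + 131.97 = 810.2 kPa.

q_ult ≈ 810 kPa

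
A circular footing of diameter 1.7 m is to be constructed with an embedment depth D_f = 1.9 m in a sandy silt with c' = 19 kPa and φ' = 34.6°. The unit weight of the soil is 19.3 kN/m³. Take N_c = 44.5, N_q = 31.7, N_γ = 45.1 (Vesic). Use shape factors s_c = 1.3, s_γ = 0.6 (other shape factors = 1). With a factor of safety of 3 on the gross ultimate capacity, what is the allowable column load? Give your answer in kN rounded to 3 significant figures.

Effective surcharge at the founding depth q = γ·D_f = 19.3 × 1.9 = 36.67 kPa.
q_ult = c·N_c·s_c + q·N_q + 0.5·γ·B·N_γ·s_γ
     = 19 × 44.5 × 1.3 + 36.67 × 31.7 + 0.5 × 19.3 × 1.7 × 45.1 × 0.6
     = 1099.2 + 1162.4 + 443.92 = 2705.5 kPa.
Gross allowable pressure q_all = 2705.5 / 3 = 901.84 kPa.
Footing area = 2.2698 m², so allowable column load = 901.84 × 2.2698 = 2047 kN.

P_all ≈ 2050 kN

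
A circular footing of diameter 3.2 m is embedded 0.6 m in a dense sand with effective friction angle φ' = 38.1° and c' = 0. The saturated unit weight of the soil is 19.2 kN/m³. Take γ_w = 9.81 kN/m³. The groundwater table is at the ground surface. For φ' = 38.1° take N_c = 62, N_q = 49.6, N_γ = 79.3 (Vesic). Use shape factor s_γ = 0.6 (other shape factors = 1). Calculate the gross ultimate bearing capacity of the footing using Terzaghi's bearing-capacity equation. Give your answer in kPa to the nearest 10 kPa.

γ' = 19.2 − 9.81 = 9.39 kN/m³ (submerged throughout). q = 9.39 × 0.6 = 5.634 kPa; the same γ' applies in the ½γBN_γ term.
q·N_q = 5.634 × 49.6 = 279.45 kPa
0.5·γ·B·N_γ·s_γ = 0.5 × 9.39 × 3.2 × 79.3 × 0.6 = 714.84 kPa
q_ult = 279.45 + 714.84 = 994.29 kPa.

q_ult ≈ 990 kPa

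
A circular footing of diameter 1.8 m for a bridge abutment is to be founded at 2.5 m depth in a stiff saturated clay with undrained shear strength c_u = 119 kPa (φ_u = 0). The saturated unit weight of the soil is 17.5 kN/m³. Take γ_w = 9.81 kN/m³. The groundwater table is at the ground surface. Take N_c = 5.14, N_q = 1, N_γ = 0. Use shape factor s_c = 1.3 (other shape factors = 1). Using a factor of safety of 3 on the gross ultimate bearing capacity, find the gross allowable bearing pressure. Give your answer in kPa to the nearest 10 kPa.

q_all ≈ 270 kPa

γ' = 17.5 − 9.81 = 7.69 kN/m³ (submerged throughout). q = 7.69 × 2.5 = 19.225 kPa.
c·N_c·s_c = 119 × 5.14 × 1.3 = 795.16 kPa
q·N_q = 19.225 × 1 = 19.225 kPa
q_ult = 795.16 + 19.225 = 814.38 kPa.
q_all = 814.38 / 3 = 271.46 kPa.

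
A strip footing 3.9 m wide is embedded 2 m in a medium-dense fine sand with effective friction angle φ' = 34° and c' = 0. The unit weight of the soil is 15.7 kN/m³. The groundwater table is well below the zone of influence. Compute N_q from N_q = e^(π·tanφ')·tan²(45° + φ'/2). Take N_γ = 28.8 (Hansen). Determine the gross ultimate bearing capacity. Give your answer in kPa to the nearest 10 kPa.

tan34° = 0.6745, so N_q = e^(π×0.6745)·tan²(62°) = 8.323 × 3.537 = 29.44.
Overburden at base level: q = 15.7 × 2 = 31.4 kPa.
Surcharge term q·N_q = 31.4 × 29.44 = 924.41 kPa; self-weight term 0.5·γ·B·N_γ = 0.5 × 15.7 × 3.9 × 28.8 = 881.71 kPa.
q_ult = 924.41 + 881.71 = 1806.1 kPa.

q_ult ≈ 1810 kPa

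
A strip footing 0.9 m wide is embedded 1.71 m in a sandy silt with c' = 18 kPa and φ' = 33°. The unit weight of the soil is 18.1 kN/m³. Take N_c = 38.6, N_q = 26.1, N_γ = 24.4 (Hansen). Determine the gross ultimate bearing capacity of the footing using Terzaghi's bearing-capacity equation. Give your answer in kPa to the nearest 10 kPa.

q_ult ≈ 1700 kPa

Effective surcharge at the founding depth q = γ·D_f = 18.1 × 1.71 = 30.951 kPa.
q_ult = c·N_c + q·N_q + 0.5·γ·B·N_γ
     = 18 × 38.6 + 30.951 × 26.1 + 0.5 × 18.1 × 0.9 × 24.4
     = 694.8 + 807.82 + 198.74 = 1701.4 kPa.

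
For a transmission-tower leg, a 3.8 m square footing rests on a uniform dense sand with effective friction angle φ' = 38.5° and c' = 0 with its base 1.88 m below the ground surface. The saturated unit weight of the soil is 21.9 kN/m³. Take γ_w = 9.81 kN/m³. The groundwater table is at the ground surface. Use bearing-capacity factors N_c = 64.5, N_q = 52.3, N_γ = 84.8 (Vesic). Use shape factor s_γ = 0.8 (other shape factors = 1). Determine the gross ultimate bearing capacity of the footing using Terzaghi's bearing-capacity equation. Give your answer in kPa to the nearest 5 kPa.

Water table at ground surface, so effective unit weight γ' = 21.9 − 9.81 = 12.09 kN/m³ is used throughout; overburden q = 12.09 × 1.88 = 22.729 kPa; the same γ' applies in the ½γBN_γ term.
Surcharge term q·N_q = 22.729 × 52.3 = 1188.7 kPa; self-weight term 0.5·γ·B·N_γ·s_γ = 0.5 × 12.09 × 3.8 × 84.8 × 0.8 = 1558.4 kPa.
q_ult = 1188.7 + 1558.4 = 2747.1 kPa.

q_ult ≈ 2745 kPa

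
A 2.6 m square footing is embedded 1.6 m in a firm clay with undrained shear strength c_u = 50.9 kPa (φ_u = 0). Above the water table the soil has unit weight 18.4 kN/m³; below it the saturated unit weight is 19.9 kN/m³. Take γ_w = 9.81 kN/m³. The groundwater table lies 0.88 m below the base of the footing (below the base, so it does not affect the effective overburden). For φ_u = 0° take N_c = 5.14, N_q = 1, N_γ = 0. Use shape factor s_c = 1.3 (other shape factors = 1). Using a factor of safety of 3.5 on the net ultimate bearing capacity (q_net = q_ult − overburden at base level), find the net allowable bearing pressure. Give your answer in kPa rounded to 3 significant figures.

Overburden at base level: q = 18.4 × 1.6 = 29.44 kPa.
Cohesion term c·N_c·s_c = 50.9 × 5.14 × 1.3 = 340.11 kPa; surcharge term q·N_q = 29.44 × 1 = 29.44 kPa.
q_ult = 340.11 + 29.44 = 369.55 kPa.
q_net = 369.55 − 29.44 = 340.11 kPa.
q_all(net) = 340.11 / 3.5 = 97.175 kPa.

q_all(net) ≈ 97.2 kPa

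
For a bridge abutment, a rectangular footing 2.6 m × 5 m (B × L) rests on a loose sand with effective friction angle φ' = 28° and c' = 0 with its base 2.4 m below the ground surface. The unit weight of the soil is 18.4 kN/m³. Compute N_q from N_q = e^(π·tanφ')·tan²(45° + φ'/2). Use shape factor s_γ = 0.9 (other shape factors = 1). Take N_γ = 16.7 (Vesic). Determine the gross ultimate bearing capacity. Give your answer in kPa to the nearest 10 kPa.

q_ult ≈ 1010 kPa

tan28° = 0.5317, so N_q = e^(π×0.5317)·tan²(59°) = 5.314 × 2.77 = 14.72.
Overburden at base level: q = 18.4 × 2.4 = 44.16 kPa.
Surcharge term q·N_q = 44.16 × 14.72 = 650.03 kPa; self-weight term 0.5·γ·B·N_γ·s_γ = 0.5 × 18.4 × 2.6 × 16.7 × 0.9 = 359.52 kPa.
q_ult = 650.03 + 359.52 = 1009.5 kPa.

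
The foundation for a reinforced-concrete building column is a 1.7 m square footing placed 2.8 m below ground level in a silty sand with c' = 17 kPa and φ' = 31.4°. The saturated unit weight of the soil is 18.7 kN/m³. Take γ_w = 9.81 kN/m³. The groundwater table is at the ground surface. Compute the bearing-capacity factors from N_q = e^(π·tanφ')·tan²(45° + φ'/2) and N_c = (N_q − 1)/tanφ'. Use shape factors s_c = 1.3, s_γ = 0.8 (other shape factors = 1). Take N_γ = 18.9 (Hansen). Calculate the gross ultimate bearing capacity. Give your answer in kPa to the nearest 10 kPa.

q_ult ≈ 1400 kPa

tan31.4° = 0.6104, so N_q = e^(π×0.6104)·tan²(60.7°) = 6.805 × 3.175 = 21.61.
N_c = (21.61 − 1)/tan31.4° = 33.76.
Water table at ground surface, so effective unit weight γ' = 18.7 − 9.81 = 8.89 kN/m³ is used throughout; overburden q = 8.89 × 2.8 = 24.892 kPa; the same γ' applies in the ½γBN_γ term.
Cohesion term c·N_c·s_c = 17 × 33.762 × 1.3 = 746.14 kPa; surcharge term q·N_q = 24.892 × 21.608 = 537.88 kPa; self-weight term 0.5·γ·B·N_γ·s_γ = 0.5 × 8.89 × 1.7 × 18.9 × 0.8 = 114.25 kPa.
q_ult = 746.14 + 537.88 + 114.25 = 1398.3 kPa.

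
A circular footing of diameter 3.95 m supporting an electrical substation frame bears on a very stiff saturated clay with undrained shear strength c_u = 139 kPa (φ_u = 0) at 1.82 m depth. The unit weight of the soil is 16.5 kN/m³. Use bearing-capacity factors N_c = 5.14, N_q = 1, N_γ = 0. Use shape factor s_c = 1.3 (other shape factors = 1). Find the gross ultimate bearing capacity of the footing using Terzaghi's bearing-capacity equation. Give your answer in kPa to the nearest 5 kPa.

q_ult ≈ 960 kPa

q = γ·D_f = 16.5 × 1.82 = 30.03 kPa.
c·N_c·s_c = 139 × 5.14 × 1.3 = 928.8 kPa
q·N_q = 30.03 × 1 = 30.03 kPa
q_ult = 928.8 + 30.03 = 958.83 kPa.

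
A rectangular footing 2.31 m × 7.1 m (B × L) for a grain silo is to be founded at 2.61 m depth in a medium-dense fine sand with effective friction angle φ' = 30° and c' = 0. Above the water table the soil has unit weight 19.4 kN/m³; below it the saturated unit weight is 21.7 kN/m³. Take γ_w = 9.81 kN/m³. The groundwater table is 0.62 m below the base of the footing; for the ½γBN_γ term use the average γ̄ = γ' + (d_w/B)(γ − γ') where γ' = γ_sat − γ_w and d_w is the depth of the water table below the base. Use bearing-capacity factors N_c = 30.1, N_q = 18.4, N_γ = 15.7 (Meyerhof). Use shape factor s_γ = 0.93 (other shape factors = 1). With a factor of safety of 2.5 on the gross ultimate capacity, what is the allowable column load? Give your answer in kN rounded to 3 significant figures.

Overburden at base level: q = 19.4 × 2.61 = 50.634 kPa.
The water table is 0.62 m below the base (< B = 2.31 m), so the ½γBN_γ term uses γ̄ = γ' + (d_w/B)(γ − γ') = 11.89 + (0.62/2.31)(19.4 − 11.89) = 13.906 kN/m³.
Surcharge term q·N_q = 50.634 × 18.4 = 931.67 kPa; self-weight term 0.5·γ·B·N_γ·s_γ = 0.5 × 13.906 × 2.31 × 15.7 × 0.93 = 234.51 kPa.
q_ult = 931.67 + 234.51 = 1166.2 kPa.
Gross allowable pressure q_all = 1166.2 / 2.5 = 466.47 kPa.
Footing area = 16.401 m², so allowable column load = 466.47 × 16.401 = 7650.6 kN.

P_all ≈ 7650 kN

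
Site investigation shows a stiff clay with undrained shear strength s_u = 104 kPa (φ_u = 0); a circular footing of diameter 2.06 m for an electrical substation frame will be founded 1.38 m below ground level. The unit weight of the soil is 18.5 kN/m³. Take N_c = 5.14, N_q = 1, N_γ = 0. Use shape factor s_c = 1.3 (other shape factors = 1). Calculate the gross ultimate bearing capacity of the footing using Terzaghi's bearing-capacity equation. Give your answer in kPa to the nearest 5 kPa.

q_ult ≈ 720 kPa

Effective surcharge at the founding depth q = γ·D_f = 18.5 × 1.38 = 25.53 kPa.
q_ult = c·N_c·s_c + q·N_q
     = 104 × 5.14 × 1.3 + 25.53 × 1
     = 694.93 + 25.53 = 720.46 kPa.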